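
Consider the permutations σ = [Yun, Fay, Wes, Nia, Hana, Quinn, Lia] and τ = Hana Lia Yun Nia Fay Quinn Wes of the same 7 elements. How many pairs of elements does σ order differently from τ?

Discordant pairs: 12

Assign each item its position (1..7) in the first ordering, then rewrite the second ordering as that position sequence:
positions: Yun→1, Fay→2, Wes→3, Nia→4, Hana→5, Quinn→6, Lia→7
second ordering as positions: [5, 7, 1, 4, 2, 6, 3]
Discordant pairs = inversions in this position sequence.
5: 1, 4, 2, 3 → 4
7: 1, 4, 2, 6, 3 → 5
1: 0
4: 2, 3 → 2
2: 0
6: 3 → 1
3: 0
Total: 4 + 5 + 0 + 2 + 0 + 1 + 0 = 12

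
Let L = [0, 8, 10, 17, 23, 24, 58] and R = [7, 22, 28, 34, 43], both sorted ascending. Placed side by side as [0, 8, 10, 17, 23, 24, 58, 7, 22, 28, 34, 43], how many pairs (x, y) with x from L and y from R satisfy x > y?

For each element r of the right run, count left-run elements greater than r:
r = 7: 8, 10, 17, 23, 24, 58 → 6
r = 22: 23, 24, 58 → 3
r = 28: 58 → 1
r = 34: 58 → 1
r = 43: 58 → 1
Cross-inversions: 6 + 3 + 1 + 1 + 1 = 12

12 cross-inversions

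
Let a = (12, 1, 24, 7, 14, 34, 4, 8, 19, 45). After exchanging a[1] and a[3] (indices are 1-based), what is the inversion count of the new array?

Positions 1 and 3 hold 12 and 24; after swapping, the array is [24, 1, 12, 7, 14, 34, 4, 8, 19, 45].
Count, for each position, how many later elements it exceeds:
24 → 1, 12, 7, 14, 4, 8, 19 → 7
1 → none → 0
12 → 7, 4, 8 → 3
7 → 4 → 1
14 → 4, 8 → 2
34 → 4, 8, 19 → 3
4 → none → 0
8 → none → 0
19 → none → 0
45 → none → 0
Sum: 7 + 0 + 3 + 1 + 2 + 3 + 0 + 0 + 0 + 0 = 16

16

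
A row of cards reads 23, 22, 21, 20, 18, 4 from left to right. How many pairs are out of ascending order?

Element-by-element contributions:
23 → 22, 21, 20, 18, 4 → 5
22 → 21, 20, 18, 4 → 4
21 → 20, 18, 4 → 3
20 → 18, 4 → 2
18 → 4 → 1
4 → none → 0
Sum: 5 + 4 + 3 + 2 + 1 + 0 = 15

15 inversions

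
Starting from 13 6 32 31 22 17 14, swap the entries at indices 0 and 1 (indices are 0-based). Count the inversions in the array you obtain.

Positions 0 and 1 hold 13 and 6; after swapping, the array is [6, 13, 32, 31, 22, 17, 14].
Element-by-element contributions:
6: 0
13: 0
32: 4
31: 3
22: 2
17: 1
14: 0
Sum: 0 + 0 + 4 + 3 + 2 + 1 + 0 = 10

10 inversions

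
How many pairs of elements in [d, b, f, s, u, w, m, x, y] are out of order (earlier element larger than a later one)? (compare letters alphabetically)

4 out-of-order pairs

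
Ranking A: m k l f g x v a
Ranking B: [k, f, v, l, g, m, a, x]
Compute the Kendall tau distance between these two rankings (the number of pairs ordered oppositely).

There are 10 discordant pairs.

Assign each item its position (1..8) in the first ordering, then rewrite the second ordering as that position sequence:
positions: m→1, k→2, l→3, f→4, g→5, x→6, v→7, a→8
second ordering as positions: [2, 4, 7, 3, 5, 1, 8, 6]
Discordant pairs = inversions in this position sequence.
2: 1 → 1
4: 3, 1 → 2
7: 3, 5, 1, 6 → 4
3: 1 → 1
5: 1 → 1
1: 0
8: 6 → 1
6: 0
Total: 1 + 2 + 4 + 1 + 1 + 0 + 1 + 0 = 10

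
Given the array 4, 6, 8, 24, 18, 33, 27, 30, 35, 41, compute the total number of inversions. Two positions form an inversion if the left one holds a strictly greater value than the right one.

Inversions: 3

For each element, count later entries that are smaller:
4: 0
6: 0
8: 0
24: 1
18: 0
33: 2
27: 0
30: 0
35: 0
41: 0
Sum: 0 + 0 + 0 + 1 + 0 + 2 + 0 + 0 + 0 + 0 = 3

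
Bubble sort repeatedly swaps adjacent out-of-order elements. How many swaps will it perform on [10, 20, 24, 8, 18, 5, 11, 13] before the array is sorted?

There are 16 swaps.

Each adjacent swap fixes exactly one inversion, so the minimum swap count equals the number of inversions.
Count inversions — for each element, later elements that are smaller:
10: 8, 5 → 2
20: 8, 18, 5, 11, 13 → 5
24: 8, 18, 5, 11, 13 → 5
8: 5 → 1
18: 5, 11, 13 → 3
5: none → 0
11: none → 0
13: none → 0
Total inversions: 2 + 5 + 5 + 1 + 3 + 0 + 0 + 0 = 16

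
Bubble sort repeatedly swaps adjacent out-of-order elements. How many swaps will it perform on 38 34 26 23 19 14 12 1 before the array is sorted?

The minimum number of adjacent swaps to sort an array equals its inversion count, since every such swap removes exactly one inversion.
Count inversions — for each element, later elements that are smaller:
38: 34, 26, 23, 19, 14, 12, 1 → 7
34: 26, 23, 19, 14, 12, 1 → 6
26: 23, 19, 14, 12, 1 → 5
23: 19, 14, 12, 1 → 4
19: 14, 12, 1 → 3
14: 12, 1 → 2
12: 1 → 1
1: none → 0
Total inversions: 7 + 6 + 5 + 4 + 3 + 2 + 1 + 0 = 28

28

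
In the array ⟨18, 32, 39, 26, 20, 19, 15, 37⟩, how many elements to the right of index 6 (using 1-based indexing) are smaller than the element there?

1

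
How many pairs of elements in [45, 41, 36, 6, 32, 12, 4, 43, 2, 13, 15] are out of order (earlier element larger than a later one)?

For each element, count later entries that are smaller:
45 → 41, 36, 6, 32, 12, 4, 43, 2, 13, 15 → 10
41 → 36, 6, 32, 12, 4, 2, 13, 15 → 8
36 → 6, 32, 12, 4, 2, 13, 15 → 7
6 → 4, 2 → 2
32 → 12, 4, 2, 13, 15 → 5
12 → 4, 2 → 2
4 → 2 → 1
43 → 2, 13, 15 → 3
2 → none → 0
13 → none → 0
15 → none → 0
Sum: 10 + 8 + 7 + 2 + 5 + 2 + 1 + 3 + 0 + 0 + 0 = 38

38 inversions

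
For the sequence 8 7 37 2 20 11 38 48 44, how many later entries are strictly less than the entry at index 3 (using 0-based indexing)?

0

The element at index 3 is 2.
Elements after it: 20, 11, 38, 48, 44
None of them are smaller than 2.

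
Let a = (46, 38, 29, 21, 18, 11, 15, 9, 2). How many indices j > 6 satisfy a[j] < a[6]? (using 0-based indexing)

2 such elements

The element at index 6 is 15.
Elements after it: 9, 2
Those smaller than 15: 9, 2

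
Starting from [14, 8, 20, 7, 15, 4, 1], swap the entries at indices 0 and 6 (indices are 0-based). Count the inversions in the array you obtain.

Positions 0 and 6 hold 14 and 1; after swapping, the array is [1, 8, 20, 7, 15, 4, 14].
Count, for each position, how many later elements it exceeds:
1 → none → 0
8 → 7, 4 → 2
20 → 7, 15, 4, 14 → 4
7 → 4 → 1
15 → 4, 14 → 2
4 → none → 0
14 → none → 0
Sum: 0 + 2 + 4 + 1 + 2 + 0 + 0 = 9

9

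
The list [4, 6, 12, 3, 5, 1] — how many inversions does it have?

Sweep left to right; for each value list the smaller values that follow it:
4: 2
6: 3
12: 3
3: 1
5: 1
1: 0
Sum: 2 + 3 + 3 + 1 + 1 + 0 = 10

10 inversions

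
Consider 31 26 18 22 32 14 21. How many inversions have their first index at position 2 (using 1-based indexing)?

4

The element at index 2 is 26.
Elements after it: 18, 22, 32, 14, 21
Those smaller than 26: 18, 22, 14, 21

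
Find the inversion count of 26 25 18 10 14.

9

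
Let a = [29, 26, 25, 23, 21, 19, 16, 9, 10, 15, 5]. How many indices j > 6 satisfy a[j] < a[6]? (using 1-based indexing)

5

The element at index 6 is 19.
Elements after it: 16, 9, 10, 15, 5
Those smaller than 19: 16, 9, 10, 15, 5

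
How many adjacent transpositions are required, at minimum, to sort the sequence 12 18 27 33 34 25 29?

The minimum number of adjacent swaps to sort an array equals its inversion count, since every such swap removes exactly one inversion.
Count inversions — for each element, later elements that are smaller:
12: none → 0
18: none → 0
27: 25 → 1
33: 25, 29 → 2
34: 25, 29 → 2
25: none → 0
29: none → 0
Total inversions: 0 + 0 + 1 + 2 + 2 + 0 + 0 = 5

5 swaps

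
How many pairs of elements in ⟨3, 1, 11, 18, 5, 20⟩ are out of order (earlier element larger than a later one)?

Inversion pairs (indices are 1-based):
(1,2): 3 > 1
(3,5): 11 > 5
(4,5): 18 > 5
That's 3 pairs.

There are 3 inversions.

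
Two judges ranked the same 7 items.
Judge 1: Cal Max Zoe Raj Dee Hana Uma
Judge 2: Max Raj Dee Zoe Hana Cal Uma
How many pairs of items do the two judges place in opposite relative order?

7 discordant pairs

Assign each item its position (1..7) in the first ordering, then rewrite the second ordering as that position sequence:
positions: Cal→1, Max→2, Zoe→3, Raj→4, Dee→5, Hana→6, Uma→7
second ordering as positions: [2, 4, 5, 3, 6, 1, 7]
Discordant pairs = inversions in this position sequence.
2: 1 → 1
4: 3, 1 → 2
5: 3, 1 → 2
3: 1 → 1
6: 1 → 1
1: 0
7: 0
Total: 1 + 2 + 2 + 1 + 1 + 0 + 0 = 7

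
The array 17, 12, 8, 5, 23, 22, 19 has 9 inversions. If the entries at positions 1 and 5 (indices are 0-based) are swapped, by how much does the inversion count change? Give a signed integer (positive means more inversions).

+1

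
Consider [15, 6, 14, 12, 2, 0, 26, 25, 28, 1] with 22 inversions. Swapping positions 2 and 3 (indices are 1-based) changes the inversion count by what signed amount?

+1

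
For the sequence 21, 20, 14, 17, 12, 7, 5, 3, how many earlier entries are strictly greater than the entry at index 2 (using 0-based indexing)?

2

The element at index 2 is 14.
Elements before it: 21, 20
Those larger than 14: 21, 20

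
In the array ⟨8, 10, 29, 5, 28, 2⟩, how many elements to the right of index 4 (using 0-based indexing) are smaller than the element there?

1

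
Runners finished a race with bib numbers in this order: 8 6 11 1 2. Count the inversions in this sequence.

Element-by-element contributions:
8 → 6, 1, 2 → 3
6 → 1, 2 → 2
11 → 1, 2 → 2
1 → none → 0
2 → none → 0
Sum: 3 + 2 + 2 + 0 + 0 = 7

Inversions: 7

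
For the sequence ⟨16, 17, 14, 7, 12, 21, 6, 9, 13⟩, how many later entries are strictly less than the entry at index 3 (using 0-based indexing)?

1 such element

The element at index 3 is 7.
Elements after it: 12, 21, 6, 9, 13
Those smaller than 7: 6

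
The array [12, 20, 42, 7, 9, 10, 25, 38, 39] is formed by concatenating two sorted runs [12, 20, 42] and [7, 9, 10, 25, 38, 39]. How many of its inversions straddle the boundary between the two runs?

Cross-inversions: 12

Take each right-half value and tally the left-half values above it:
r = 7: 12, 20, 42 → 3
r = 9: 12, 20, 42 → 3
r = 10: 12, 20, 42 → 3
r = 25: 42 → 1
r = 38: 42 → 1
r = 39: 42 → 1
Cross-inversions: 3 + 3 + 3 + 1 + 1 + 1 = 12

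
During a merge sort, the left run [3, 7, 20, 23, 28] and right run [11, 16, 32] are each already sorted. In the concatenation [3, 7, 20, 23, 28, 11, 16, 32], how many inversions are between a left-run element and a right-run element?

For each element r of the right run, count left-run elements greater than r:
r = 11: 20, 23, 28 → 3
r = 16: 20, 23, 28 → 3
r = 32: none → 0
Cross-inversions: 3 + 3 + 0 = 6

6 cross-inversions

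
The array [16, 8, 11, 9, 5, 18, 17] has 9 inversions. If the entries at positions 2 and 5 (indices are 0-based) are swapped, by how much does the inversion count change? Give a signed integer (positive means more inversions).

Positions 2 and 5 hold 11 and 18; after swapping, the array is [16, 8, 18, 9, 5, 11, 17].
For each element, count later entries that are smaller:
16: 4
8: 1
18: 4
9: 1
5: 0
11: 0
17: 0
Sum: 4 + 1 + 4 + 1 + 0 + 0 + 0 = 10
Change: 10 − 9 = +1

+1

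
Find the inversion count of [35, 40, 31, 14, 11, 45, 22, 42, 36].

Inversions: 17

Sweep left to right; for each value list the smaller values that follow it:
35 → 31, 14, 11, 22 → 4
40 → 31, 14, 11, 22, 36 → 5
31 → 14, 11, 22 → 3
14 → 11 → 1
11 → none → 0
45 → 22, 42, 36 → 3
22 → none → 0
42 → 36 → 1
36 → none → 0
Sum: 4 + 5 + 3 + 1 + 0 + 3 + 0 + 1 + 0 = 17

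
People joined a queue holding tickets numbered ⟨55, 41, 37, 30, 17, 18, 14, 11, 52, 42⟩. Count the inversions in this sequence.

30 inversions

Element-by-element contributions:
55: 9
41: 6
37: 5
30: 4
17: 2
18: 2
14: 1
11: 0
52: 1
42: 0
Sum: 9 + 6 + 5 + 4 + 2 + 2 + 1 + 0 + 1 + 0 = 30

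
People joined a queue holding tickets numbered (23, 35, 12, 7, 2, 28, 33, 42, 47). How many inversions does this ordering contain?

For each element, count later entries that are smaller:
23 → 12, 7, 2 → 3
35 → 12, 7, 2, 28, 33 → 5
12 → 7, 2 → 2
7 → 2 → 1
2 → none → 0
28 → none → 0
33 → none → 0
42 → none → 0
47 → none → 0
Sum: 3 + 5 + 2 + 1 + 0 + 0 + 0 + 0 + 0 = 11

11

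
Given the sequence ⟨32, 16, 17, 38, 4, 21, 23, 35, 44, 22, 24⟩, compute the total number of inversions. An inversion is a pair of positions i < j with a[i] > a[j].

Count, for each position, how many later elements it exceeds:
32: 7
16: 1
17: 1
38: 6
4: 0
21: 0
23: 1
35: 2
44: 2
22: 0
24: 0
Sum: 7 + 1 + 1 + 6 + 0 + 0 + 1 + 2 + 2 + 0 + 0 = 20

Out-of-order pairs: 20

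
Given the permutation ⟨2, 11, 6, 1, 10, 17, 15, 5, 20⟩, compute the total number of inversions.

11

For each element, count later entries that are smaller:
2 → 1 → 1
11 → 6, 1, 10, 5 → 4
6 → 1, 5 → 2
1 → none → 0
10 → 5 → 1
17 → 15, 5 → 2
15 → 5 → 1
5 → none → 0
20 → none → 0
Sum: 1 + 4 + 2 + 0 + 1 + 2 + 1 + 0 + 0 = 11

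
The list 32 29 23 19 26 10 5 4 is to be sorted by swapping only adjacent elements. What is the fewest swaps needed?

26 adjacent swaps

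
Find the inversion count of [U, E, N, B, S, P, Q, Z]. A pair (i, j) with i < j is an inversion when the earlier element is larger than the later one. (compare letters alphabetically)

Count, for each position, how many later elements it exceeds:
U → E, N, B, S, P, Q → 6
E → B → 1
N → B → 1
B → none → 0
S → P, Q → 2
P → none → 0
Q → none → 0
Z → none → 0
Sum: 6 + 1 + 1 + 0 + 2 + 0 + 0 + 0 = 10

10 out-of-order pairs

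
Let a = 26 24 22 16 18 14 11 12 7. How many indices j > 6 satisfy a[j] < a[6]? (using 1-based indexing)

3 such elements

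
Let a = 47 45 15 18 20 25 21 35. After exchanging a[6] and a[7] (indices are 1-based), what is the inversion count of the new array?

Positions 6 and 7 hold 25 and 21; after swapping, the array is [47, 45, 15, 18, 20, 21, 25, 35].
Count, for each position, how many later elements it exceeds:
47 → 45, 15, 18, 20, 21, 25, 35 → 7
45 → 15, 18, 20, 21, 25, 35 → 6
15 → none → 0
18 → none → 0
20 → none → 0
21 → none → 0
25 → none → 0
35 → none → 0
Sum: 7 + 6 + 0 + 0 + 0 + 0 + 0 + 0 = 13

Inversions: 13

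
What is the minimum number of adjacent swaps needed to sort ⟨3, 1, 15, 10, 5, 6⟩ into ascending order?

The minimum number of adjacent swaps to sort an array equals its inversion count, since every such swap removes exactly one inversion.
Count inversions — for each element, later elements that are smaller:
3: 1 → 1
1: none → 0
15: 10, 5, 6 → 3
10: 5, 6 → 2
5: none → 0
6: none → 0
Total inversions: 1 + 0 + 3 + 2 + 0 + 0 = 6

6 adjacent swaps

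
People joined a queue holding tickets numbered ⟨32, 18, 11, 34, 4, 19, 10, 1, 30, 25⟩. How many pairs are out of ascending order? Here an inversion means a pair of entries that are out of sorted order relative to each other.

26 inversions

For each element, count later entries that are smaller:
32: 8
18: 4
11: 3
34: 6
4: 1
19: 2
10: 1
1: 0
30: 1
25: 0
Sum: 8 + 4 + 3 + 6 + 1 + 2 + 1 + 0 + 1 + 0 = 26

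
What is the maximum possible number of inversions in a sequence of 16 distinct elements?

The maximum occurs when the array is in strictly decreasing order: every one of the C(16, 2) pairs is inverted.
C(16, 2) = 16·15/2 = 120

120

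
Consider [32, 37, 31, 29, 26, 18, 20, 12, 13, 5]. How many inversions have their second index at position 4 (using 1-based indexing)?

3

The element at index 4 is 29.
Elements before it: 32, 37, 31
Those larger than 29: 32, 37, 31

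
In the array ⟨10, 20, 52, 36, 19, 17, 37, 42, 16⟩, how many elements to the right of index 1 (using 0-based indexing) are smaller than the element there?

3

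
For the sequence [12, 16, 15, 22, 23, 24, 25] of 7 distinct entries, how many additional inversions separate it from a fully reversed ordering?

Maximum inversions for 7 distinct elements is C(7, 2) = 7·6/2 = 21.
Current inversions — for each element, count later smaller elements:
12: 0
16: 1
15: 0
22: 0
23: 0
24: 0
25: 0
Current total: 0 + 1 + 0 + 0 + 0 + 0 + 0 = 1
Shortfall: 21 − 1 = 20

20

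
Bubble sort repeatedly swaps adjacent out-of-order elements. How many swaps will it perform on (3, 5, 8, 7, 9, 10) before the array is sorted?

1

Each adjacent swap fixes exactly one inversion, so the minimum swap count equals the number of inversions.
Count inversions — for each element, later elements that are smaller:
3: none → 0
5: none → 0
8: 7 → 1
7: none → 0
9: none → 0
10: none → 0
Total inversions: 0 + 0 + 1 + 0 + 0 + 0 = 1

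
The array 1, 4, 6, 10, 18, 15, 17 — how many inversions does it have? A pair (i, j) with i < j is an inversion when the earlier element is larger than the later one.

There are 2 out-of-order pairs.

Out-of-order index pairs (0-indexed):
(4,5): 18 > 15
(4,6): 18 > 17
That's 2 pairs.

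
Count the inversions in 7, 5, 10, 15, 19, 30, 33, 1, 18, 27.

13 out-of-order pairs

Element-by-element contributions:
7 → 5, 1 → 2
5 → 1 → 1
10 → 1 → 1
15 → 1 → 1
19 → 1, 18 → 2
30 → 1, 18, 27 → 3
33 → 1, 18, 27 → 3
1 → none → 0
18 → none → 0
27 → none → 0
Sum: 2 + 1 + 1 + 1 + 2 + 3 + 3 + 0 + 0 + 0 = 13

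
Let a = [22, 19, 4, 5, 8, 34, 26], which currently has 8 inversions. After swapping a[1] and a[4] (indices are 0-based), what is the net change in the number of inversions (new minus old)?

-1

Positions 1 and 4 hold 19 and 8; after swapping, the array is [22, 8, 4, 5, 19, 34, 26].
For each element, count later entries that are smaller:
22: 4
8: 2
4: 0
5: 0
19: 0
34: 1
26: 0
Sum: 4 + 2 + 0 + 0 + 0 + 1 + 0 = 7
Change: 7 − 8 = -1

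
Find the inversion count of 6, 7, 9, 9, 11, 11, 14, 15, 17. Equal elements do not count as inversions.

0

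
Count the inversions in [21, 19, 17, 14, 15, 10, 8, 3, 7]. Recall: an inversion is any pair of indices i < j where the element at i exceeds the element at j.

34 out-of-order pairs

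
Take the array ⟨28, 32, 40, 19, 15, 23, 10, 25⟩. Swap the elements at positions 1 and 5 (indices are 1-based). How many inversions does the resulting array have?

Positions 1 and 5 hold 28 and 15; after swapping, the array is [15, 32, 40, 19, 28, 23, 10, 25].
For each element, count later entries that are smaller:
15: 1
32: 5
40: 5
19: 1
28: 3
23: 1
10: 0
25: 0
Sum: 1 + 5 + 5 + 1 + 3 + 1 + 0 + 0 = 16

16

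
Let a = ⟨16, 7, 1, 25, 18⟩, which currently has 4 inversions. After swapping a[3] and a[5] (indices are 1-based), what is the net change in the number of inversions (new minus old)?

Positions 3 and 5 hold 1 and 18; after swapping, the array is [16, 7, 18, 25, 1].
Sweep left to right; for each value list the smaller values that follow it:
16: 2
7: 1
18: 1
25: 1
1: 0
Sum: 2 + 1 + 1 + 1 + 0 = 5
Change: 5 − 4 = +1

+1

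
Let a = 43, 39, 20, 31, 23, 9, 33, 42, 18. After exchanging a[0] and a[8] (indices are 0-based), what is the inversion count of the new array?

10 inversions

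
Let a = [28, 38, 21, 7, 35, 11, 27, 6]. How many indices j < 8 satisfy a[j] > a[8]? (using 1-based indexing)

7

The element at index 8 is 6.
Elements before it: 28, 38, 21, 7, 35, 11, 27
Those larger than 6: 28, 38, 21, 7, 35, 11, 27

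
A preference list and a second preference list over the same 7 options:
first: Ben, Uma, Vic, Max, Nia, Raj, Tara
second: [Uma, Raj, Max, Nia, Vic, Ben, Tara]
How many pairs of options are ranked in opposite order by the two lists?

Assign each item its position (1..7) in the first ordering, then rewrite the second ordering as that position sequence:
positions: Ben→1, Uma→2, Vic→3, Max→4, Nia→5, Raj→6, Tara→7
second ordering as positions: [2, 6, 4, 5, 3, 1, 7]
Discordant pairs = inversions in this position sequence.
2: 1 → 1
6: 4, 5, 3, 1 → 4
4: 3, 1 → 2
5: 3, 1 → 2
3: 1 → 1
1: 0
7: 0
Total: 1 + 4 + 2 + 2 + 1 + 0 + 0 = 10

10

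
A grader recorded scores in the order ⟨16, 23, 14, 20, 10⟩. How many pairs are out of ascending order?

7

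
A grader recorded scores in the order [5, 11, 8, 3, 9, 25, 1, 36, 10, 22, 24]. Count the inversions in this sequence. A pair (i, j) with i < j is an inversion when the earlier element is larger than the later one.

18 inversions

Sweep left to right; for each value list the smaller values that follow it:
5: 2
11: 5
8: 2
3: 1
9: 1
25: 4
1: 0
36: 3
10: 0
22: 0
24: 0
Sum: 2 + 5 + 2 + 1 + 1 + 4 + 0 + 3 + 0 + 0 + 0 = 18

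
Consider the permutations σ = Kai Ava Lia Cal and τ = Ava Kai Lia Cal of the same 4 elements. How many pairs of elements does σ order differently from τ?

1

Assign each item its position (1..4) in the first ordering, then rewrite the second ordering as that position sequence:
positions: Kai→1, Ava→2, Lia→3, Cal→4
second ordering as positions: [2, 1, 3, 4]
Discordant pairs = inversions in this position sequence.
2: 1 → 1
1: 0
3: 0
4: 0
Total: 1 + 0 + 0 + 0 = 1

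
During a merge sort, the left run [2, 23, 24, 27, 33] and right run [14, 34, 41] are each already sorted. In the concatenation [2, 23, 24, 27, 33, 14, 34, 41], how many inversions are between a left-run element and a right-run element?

Cross-inversions: 4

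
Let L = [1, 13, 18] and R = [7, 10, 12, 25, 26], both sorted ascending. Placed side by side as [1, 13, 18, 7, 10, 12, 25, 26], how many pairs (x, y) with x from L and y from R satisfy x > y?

Take each right-half value and tally the left-half values above it:
r = 7: 13, 18 → 2
r = 10: 13, 18 → 2
r = 12: 13, 18 → 2
r = 25: none → 0
r = 26: none → 0
Cross-inversions: 2 + 2 + 2 + 0 + 0 = 6

6 cross-inversions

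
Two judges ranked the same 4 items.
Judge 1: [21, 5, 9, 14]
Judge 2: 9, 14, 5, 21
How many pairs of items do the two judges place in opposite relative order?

5 discordant pairs

Assign each item its position (1..4) in the first ordering, then rewrite the second ordering as that position sequence:
positions: 21→1, 5→2, 9→3, 14→4
second ordering as positions: [3, 4, 2, 1]
Discordant pairs = inversions in this position sequence.
3: 2, 1 → 2
4: 2, 1 → 2
2: 1 → 1
1: 0
Total: 2 + 2 + 1 + 0 = 5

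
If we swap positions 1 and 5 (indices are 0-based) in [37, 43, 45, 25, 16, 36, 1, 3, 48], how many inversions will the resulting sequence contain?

Positions 1 and 5 hold 43 and 36; after swapping, the array is [37, 36, 45, 25, 16, 43, 1, 3, 48].
Sweep left to right; for each value list the smaller values that follow it:
37: 5
36: 4
45: 5
25: 3
16: 2
43: 2
1: 0
3: 0
48: 0
Sum: 5 + 4 + 5 + 3 + 2 + 2 + 0 + 0 + 0 = 21

21 inversions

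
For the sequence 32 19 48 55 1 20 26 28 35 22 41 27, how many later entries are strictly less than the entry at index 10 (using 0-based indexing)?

The element at index 10 is 41.
Elements after it: 27
Those smaller than 41: 27

1 such element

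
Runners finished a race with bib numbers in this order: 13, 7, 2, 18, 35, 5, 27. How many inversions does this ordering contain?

Inversions: 8

Sweep left to right; for each value list the smaller values that follow it:
13: 3
7: 2
2: 0
18: 1
35: 2
5: 0
27: 0
Sum: 3 + 2 + 0 + 1 + 2 + 0 + 0 = 8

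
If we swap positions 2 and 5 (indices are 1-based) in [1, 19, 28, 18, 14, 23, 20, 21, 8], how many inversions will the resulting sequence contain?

14

Positions 2 and 5 hold 19 and 14; after swapping, the array is [1, 14, 28, 18, 19, 23, 20, 21, 8].
Element-by-element contributions:
1 → none → 0
14 → 8 → 1
28 → 18, 19, 23, 20, 21, 8 → 6
18 → 8 → 1
19 → 8 → 1
23 → 20, 21, 8 → 3
20 → 8 → 1
21 → 8 → 1
8 → none → 0
Sum: 0 + 1 + 6 + 1 + 1 + 3 + 1 + 1 + 0 = 14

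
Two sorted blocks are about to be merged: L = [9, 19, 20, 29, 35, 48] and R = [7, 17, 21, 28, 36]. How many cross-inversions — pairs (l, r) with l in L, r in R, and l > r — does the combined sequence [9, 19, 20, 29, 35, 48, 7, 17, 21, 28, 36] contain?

Take each right-half value and tally the left-half values above it:
r = 7: 9, 19, 20, 29, 35, 48 → 6
r = 17: 19, 20, 29, 35, 48 → 5
r = 21: 29, 35, 48 → 3
r = 28: 29, 35, 48 → 3
r = 36: 48 → 1
Cross-inversions: 6 + 5 + 3 + 3 + 1 = 18

Split inversions: 18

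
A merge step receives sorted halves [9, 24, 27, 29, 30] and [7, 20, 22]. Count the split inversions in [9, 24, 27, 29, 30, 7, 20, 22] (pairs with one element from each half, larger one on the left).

Take each right-half value and tally the left-half values above it:
r = 7: 9, 24, 27, 29, 30 → 5
r = 20: 24, 27, 29, 30 → 4
r = 22: 24, 27, 29, 30 → 4
Cross-inversions: 5 + 4 + 4 = 13

13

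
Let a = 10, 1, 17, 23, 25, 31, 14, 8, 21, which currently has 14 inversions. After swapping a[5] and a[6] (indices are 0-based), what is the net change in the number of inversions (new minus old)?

Positions 5 and 6 hold 31 and 14; after swapping, the array is [10, 1, 17, 23, 25, 14, 31, 8, 21].
Sweep left to right; for each value list the smaller values that follow it:
10 → 1, 8 → 2
1 → none → 0
17 → 14, 8 → 2
23 → 14, 8, 21 → 3
25 → 14, 8, 21 → 3
14 → 8 → 1
31 → 8, 21 → 2
8 → none → 0
21 → none → 0
Sum: 2 + 0 + 2 + 3 + 3 + 1 + 2 + 0 + 0 = 13
Change: 13 − 14 = -1

-1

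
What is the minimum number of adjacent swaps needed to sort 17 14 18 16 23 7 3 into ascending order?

Minimum adjacent swaps = number of inversions (each swap of adjacent out-of-order elements removes one inversion and no swap can remove more).
Count inversions — for each element, later elements that are smaller:
17: 14, 16, 7, 3 → 4
14: 7, 3 → 2
18: 16, 7, 3 → 3
16: 7, 3 → 2
23: 7, 3 → 2
7: 3 → 1
3: none → 0
Total inversions: 4 + 2 + 3 + 2 + 2 + 1 + 0 = 14

14 swaps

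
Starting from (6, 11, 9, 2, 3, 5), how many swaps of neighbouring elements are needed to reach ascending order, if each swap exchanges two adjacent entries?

There are 10 adjacent swaps.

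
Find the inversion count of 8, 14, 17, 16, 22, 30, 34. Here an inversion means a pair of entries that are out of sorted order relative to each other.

1

Out-of-order index pairs (1-indexed):
(3,4): 17 > 16
That's 1 pair.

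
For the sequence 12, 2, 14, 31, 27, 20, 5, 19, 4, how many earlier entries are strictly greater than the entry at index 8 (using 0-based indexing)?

The element at index 8 is 4.
Elements before it: 12, 2, 14, 31, 27, 20, 5, 19
Those larger than 4: 12, 14, 31, 27, 20, 5, 19

7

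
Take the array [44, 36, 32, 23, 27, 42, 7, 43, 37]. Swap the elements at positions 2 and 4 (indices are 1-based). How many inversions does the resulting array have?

There are 17 inversions.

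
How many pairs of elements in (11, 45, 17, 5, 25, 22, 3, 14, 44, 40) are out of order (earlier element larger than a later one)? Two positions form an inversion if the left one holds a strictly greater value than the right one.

20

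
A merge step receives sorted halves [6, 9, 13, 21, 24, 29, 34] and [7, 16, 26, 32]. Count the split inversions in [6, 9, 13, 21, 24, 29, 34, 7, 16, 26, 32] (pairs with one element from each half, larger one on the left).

13 split inversions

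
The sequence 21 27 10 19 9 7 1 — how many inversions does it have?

19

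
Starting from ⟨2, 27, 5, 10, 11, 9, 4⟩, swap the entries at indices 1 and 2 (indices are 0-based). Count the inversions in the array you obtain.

There are 10 inversions.

Positions 1 and 2 hold 27 and 5; after swapping, the array is [2, 5, 27, 10, 11, 9, 4].
Sweep left to right; for each value list the smaller values that follow it:
2 → none → 0
5 → 4 → 1
27 → 10, 11, 9, 4 → 4
10 → 9, 4 → 2
11 → 9, 4 → 2
9 → 4 → 1
4 → none → 0
Sum: 0 + 1 + 4 + 2 + 2 + 1 + 0 = 10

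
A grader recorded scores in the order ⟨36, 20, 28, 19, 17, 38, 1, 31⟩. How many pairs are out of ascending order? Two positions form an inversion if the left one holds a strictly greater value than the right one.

Count, for each position, how many later elements it exceeds:
36: 6
20: 3
28: 3
19: 2
17: 1
38: 2
1: 0
31: 0
Sum: 6 + 3 + 3 + 2 + 1 + 2 + 0 + 0 = 17

17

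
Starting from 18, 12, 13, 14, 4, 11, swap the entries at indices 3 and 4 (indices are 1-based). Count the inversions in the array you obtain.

12

Positions 3 and 4 hold 13 and 14; after swapping, the array is [18, 12, 14, 13, 4, 11].
Sweep left to right; for each value list the smaller values that follow it:
18 → 12, 14, 13, 4, 11 → 5
12 → 4, 11 → 2
14 → 13, 4, 11 → 3
13 → 4, 11 → 2
4 → none → 0
11 → none → 0
Sum: 5 + 2 + 3 + 2 + 0 + 0 = 12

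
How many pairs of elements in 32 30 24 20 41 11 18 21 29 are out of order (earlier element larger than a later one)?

Count, for each position, how many later elements it exceeds:
32 → 30, 24, 20, 11, 18, 21, 29 → 7
30 → 24, 20, 11, 18, 21, 29 → 6
24 → 20, 11, 18, 21 → 4
20 → 11, 18 → 2
41 → 11, 18, 21, 29 → 4
11 → none → 0
18 → none → 0
21 → none → 0
29 → none → 0
Sum: 7 + 6 + 4 + 2 + 4 + 0 + 0 + 0 + 0 = 23

23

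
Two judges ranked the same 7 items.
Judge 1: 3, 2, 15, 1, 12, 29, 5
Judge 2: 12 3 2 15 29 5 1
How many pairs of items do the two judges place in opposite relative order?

6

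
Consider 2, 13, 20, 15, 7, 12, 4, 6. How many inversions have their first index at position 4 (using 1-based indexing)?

4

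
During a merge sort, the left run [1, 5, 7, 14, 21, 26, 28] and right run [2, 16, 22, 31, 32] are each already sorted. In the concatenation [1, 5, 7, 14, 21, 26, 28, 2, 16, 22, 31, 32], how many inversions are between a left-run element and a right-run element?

There are 11 cross-inversions.

Count, for every r in R, how many entries of L exceed r:
r = 2: 5, 7, 14, 21, 26, 28 → 6
r = 16: 21, 26, 28 → 3
r = 22: 26, 28 → 2
r = 31: none → 0
r = 32: none → 0
Cross-inversions: 6 + 3 + 2 + 0 + 0 = 11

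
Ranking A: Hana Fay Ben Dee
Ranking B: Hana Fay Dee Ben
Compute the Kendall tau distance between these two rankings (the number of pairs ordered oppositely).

Assign each item its position (1..4) in the first ordering, then rewrite the second ordering as that position sequence:
positions: Hana→1, Fay→2, Ben→3, Dee→4
second ordering as positions: [1, 2, 4, 3]
Discordant pairs = inversions in this position sequence.
1: 0
2: 0
4: 3 → 1
3: 0
Total: 0 + 0 + 1 + 0 = 1

1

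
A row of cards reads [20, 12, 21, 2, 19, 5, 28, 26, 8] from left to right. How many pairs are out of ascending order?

17 out-of-order pairs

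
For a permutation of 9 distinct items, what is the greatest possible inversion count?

36 inversions

A reversed (strictly descending) arrangement makes every pair an inversion, giving C(9, 2) inversions.
C(9, 2) = 9·8/2 = 36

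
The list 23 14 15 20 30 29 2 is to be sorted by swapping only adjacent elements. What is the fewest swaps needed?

10

The minimum number of adjacent swaps to sort an array equals its inversion count, since every such swap removes exactly one inversion.
Count inversions — for each element, later elements that are smaller:
23: 14, 15, 20, 2 → 4
14: 2 → 1
15: 2 → 1
20: 2 → 1
30: 29, 2 → 2
29: 2 → 1
2: none → 0
Total inversions: 4 + 1 + 1 + 1 + 2 + 1 + 0 = 10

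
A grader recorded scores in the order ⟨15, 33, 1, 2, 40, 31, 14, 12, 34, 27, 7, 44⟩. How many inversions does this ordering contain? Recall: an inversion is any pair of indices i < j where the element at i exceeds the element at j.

Element-by-element contributions:
15: 5
33: 7
1: 0
2: 0
40: 6
31: 4
14: 2
12: 1
34: 2
27: 1
7: 0
44: 0
Sum: 5 + 7 + 0 + 0 + 6 + 4 + 2 + 1 + 2 + 1 + 0 + 0 = 28

28 out-of-order pairs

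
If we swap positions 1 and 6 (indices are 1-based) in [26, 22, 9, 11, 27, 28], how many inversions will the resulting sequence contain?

Positions 1 and 6 hold 26 and 28; after swapping, the array is [28, 22, 9, 11, 27, 26].
Element-by-element contributions:
28 → 22, 9, 11, 27, 26 → 5
22 → 9, 11 → 2
9 → none → 0
11 → none → 0
27 → 26 → 1
26 → none → 0
Sum: 5 + 2 + 0 + 0 + 1 + 0 = 8

Inversions: 8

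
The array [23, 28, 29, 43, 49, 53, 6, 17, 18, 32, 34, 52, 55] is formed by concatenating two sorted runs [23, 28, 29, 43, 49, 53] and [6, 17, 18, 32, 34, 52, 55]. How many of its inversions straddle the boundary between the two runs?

Count, for every r in R, how many entries of L exceed r:
r = 6: 23, 28, 29, 43, 49, 53 → 6
r = 17: 23, 28, 29, 43, 49, 53 → 6
r = 18: 23, 28, 29, 43, 49, 53 → 6
r = 32: 43, 49, 53 → 3
r = 34: 43, 49, 53 → 3
r = 52: 53 → 1
r = 55: none → 0
Cross-inversions: 6 + 6 + 6 + 3 + 3 + 1 + 0 = 25

There are 25 split inversions.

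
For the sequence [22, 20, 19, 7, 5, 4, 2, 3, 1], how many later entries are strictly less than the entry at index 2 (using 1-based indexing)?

7

The element at index 2 is 20.
Elements after it: 19, 7, 5, 4, 2, 3, 1
Those smaller than 20: 19, 7, 5, 4, 2, 3, 1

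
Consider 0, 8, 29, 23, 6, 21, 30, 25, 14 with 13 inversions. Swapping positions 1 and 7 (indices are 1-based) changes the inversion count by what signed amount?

Positions 1 and 7 hold 0 and 30; after swapping, the array is [30, 8, 29, 23, 6, 21, 0, 25, 14].
For each element, count later entries that are smaller:
30 → 8, 29, 23, 6, 21, 0, 25, 14 → 8
8 → 6, 0 → 2
29 → 23, 6, 21, 0, 25, 14 → 6
23 → 6, 21, 0, 14 → 4
6 → 0 → 1
21 → 0, 14 → 2
0 → none → 0
25 → 14 → 1
14 → none → 0
Sum: 8 + 2 + 6 + 4 + 1 + 2 + 0 + 1 + 0 = 24
Change: 24 − 13 = +11

+11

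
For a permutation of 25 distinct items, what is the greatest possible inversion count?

The maximum occurs when the array is in strictly decreasing order: every one of the C(25, 2) pairs is inverted.
C(25, 2) = 25·24/2 = 300

There are 300 inversions.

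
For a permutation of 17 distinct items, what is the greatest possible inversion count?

136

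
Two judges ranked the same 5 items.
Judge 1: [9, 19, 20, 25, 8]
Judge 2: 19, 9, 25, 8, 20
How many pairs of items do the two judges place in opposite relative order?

3

Assign each item its position (1..5) in the first ordering, then rewrite the second ordering as that position sequence:
positions: 9→1, 19→2, 20→3, 25→4, 8→5
second ordering as positions: [2, 1, 4, 5, 3]
Discordant pairs = inversions in this position sequence.
2: 1 → 1
1: 0
4: 3 → 1
5: 3 → 1
3: 0
Total: 1 + 0 + 1 + 1 + 0 = 3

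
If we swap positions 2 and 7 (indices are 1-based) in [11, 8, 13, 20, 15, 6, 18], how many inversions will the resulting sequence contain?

Positions 2 and 7 hold 8 and 18; after swapping, the array is [11, 18, 13, 20, 15, 6, 8].
Element-by-element contributions:
11 → 6, 8 → 2
18 → 13, 15, 6, 8 → 4
13 → 6, 8 → 2
20 → 15, 6, 8 → 3
15 → 6, 8 → 2
6 → none → 0
8 → none → 0
Sum: 2 + 4 + 2 + 3 + 2 + 0 + 0 = 13

13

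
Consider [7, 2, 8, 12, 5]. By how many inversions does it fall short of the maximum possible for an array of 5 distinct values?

6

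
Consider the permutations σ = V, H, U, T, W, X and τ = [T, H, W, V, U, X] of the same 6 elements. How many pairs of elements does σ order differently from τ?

6 discordant pairs

Assign each item its position (1..6) in the first ordering, then rewrite the second ordering as that position sequence:
positions: V→1, H→2, U→3, T→4, W→5, X→6
second ordering as positions: [4, 2, 5, 1, 3, 6]
Discordant pairs = inversions in this position sequence.
4: 2, 1, 3 → 3
2: 1 → 1
5: 1, 3 → 2
1: 0
3: 0
6: 0
Total: 3 + 1 + 2 + 0 + 0 + 0 = 6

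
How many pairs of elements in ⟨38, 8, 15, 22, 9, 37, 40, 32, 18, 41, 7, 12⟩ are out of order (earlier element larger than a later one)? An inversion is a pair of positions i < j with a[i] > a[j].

Element-by-element contributions:
38 → 8, 15, 22, 9, 37, 32, 18, 7, 12 → 9
8 → 7 → 1
15 → 9, 7, 12 → 3
22 → 9, 18, 7, 12 → 4
9 → 7 → 1
37 → 32, 18, 7, 12 → 4
40 → 32, 18, 7, 12 → 4
32 → 18, 7, 12 → 3
18 → 7, 12 → 2
41 → 7, 12 → 2
7 → none → 0
12 → none → 0
Sum: 9 + 1 + 3 + 4 + 1 + 4 + 4 + 3 + 2 + 2 + 0 + 0 = 33

33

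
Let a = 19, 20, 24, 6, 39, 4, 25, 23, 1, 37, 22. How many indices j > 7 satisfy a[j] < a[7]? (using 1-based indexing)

3

The element at index 7 is 25.
Elements after it: 23, 1, 37, 22
Those smaller than 25: 23, 1, 22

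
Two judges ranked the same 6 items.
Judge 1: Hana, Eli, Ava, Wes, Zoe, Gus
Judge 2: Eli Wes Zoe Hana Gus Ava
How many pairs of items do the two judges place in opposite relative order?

6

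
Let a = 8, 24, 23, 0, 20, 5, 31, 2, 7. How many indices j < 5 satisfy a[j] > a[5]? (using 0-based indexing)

4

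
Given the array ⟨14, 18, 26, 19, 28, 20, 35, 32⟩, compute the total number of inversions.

Count, for each position, how many later elements it exceeds:
14: 0
18: 0
26: 2
19: 0
28: 1
20: 0
35: 1
32: 0
Sum: 0 + 0 + 2 + 0 + 1 + 0 + 1 + 0 = 4

4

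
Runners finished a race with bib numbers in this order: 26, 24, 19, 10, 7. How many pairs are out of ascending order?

Count, for each position, how many later elements it exceeds:
26: 4
24: 3
19: 2
10: 1
7: 0
Sum: 4 + 3 + 2 + 1 + 0 = 10

10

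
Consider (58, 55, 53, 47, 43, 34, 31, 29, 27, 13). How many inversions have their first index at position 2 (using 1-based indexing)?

The element at index 2 is 55.
Elements after it: 53, 47, 43, 34, 31, 29, 27, 13
Those smaller than 55: 53, 47, 43, 34, 31, 29, 27, 13

8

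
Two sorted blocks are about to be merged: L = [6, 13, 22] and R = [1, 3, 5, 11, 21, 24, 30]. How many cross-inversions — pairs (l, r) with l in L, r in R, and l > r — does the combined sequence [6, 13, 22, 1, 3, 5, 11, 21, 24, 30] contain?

12

Take each right-half value and tally the left-half values above it:
r = 1: 6, 13, 22 → 3
r = 3: 6, 13, 22 → 3
r = 5: 6, 13, 22 → 3
r = 11: 13, 22 → 2
r = 21: 22 → 1
r = 24: none → 0
r = 30: none → 0
Cross-inversions: 3 + 3 + 3 + 2 + 1 + 0 + 0 = 12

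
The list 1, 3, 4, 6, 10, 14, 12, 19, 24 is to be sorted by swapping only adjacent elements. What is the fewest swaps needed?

1 adjacent swap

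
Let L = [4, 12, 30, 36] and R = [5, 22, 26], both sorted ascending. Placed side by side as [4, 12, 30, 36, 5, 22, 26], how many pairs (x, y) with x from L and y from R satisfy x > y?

7

For each element r of the right run, count left-run elements greater than r:
r = 5: 12, 30, 36 → 3
r = 22: 30, 36 → 2
r = 26: 30, 36 → 2
Cross-inversions: 3 + 2 + 2 = 7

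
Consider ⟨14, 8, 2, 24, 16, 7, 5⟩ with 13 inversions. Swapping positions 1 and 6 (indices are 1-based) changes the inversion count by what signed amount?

Positions 1 and 6 hold 14 and 7; after swapping, the array is [7, 8, 2, 24, 16, 14, 5].
Element-by-element contributions:
7: 2
8: 2
2: 0
24: 3
16: 2
14: 1
5: 0
Sum: 2 + 2 + 0 + 3 + 2 + 1 + 0 = 10
Change: 10 − 13 = -3

-3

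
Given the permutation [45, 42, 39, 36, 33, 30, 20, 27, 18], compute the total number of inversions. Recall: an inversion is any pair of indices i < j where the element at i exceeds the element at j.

35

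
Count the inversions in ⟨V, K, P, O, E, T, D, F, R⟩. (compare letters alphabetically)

For each element, count later entries that are smaller:
V → K, P, O, E, T, D, F, R → 8
K → E, D, F → 3
P → O, E, D, F → 4
O → E, D, F → 3
E → D → 1
T → D, F, R → 3
D → none → 0
F → none → 0
R → none → 0
Sum: 8 + 3 + 4 + 3 + 1 + 3 + 0 + 0 + 0 = 22

22 inversions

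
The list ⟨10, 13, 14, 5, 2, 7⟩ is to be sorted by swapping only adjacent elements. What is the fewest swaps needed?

Each adjacent swap fixes exactly one inversion, so the minimum swap count equals the number of inversions.
Count inversions — for each element, later elements that are smaller:
10: 5, 2, 7 → 3
13: 5, 2, 7 → 3
14: 5, 2, 7 → 3
5: 2 → 1
2: none → 0
7: none → 0
Total inversions: 3 + 3 + 3 + 1 + 0 + 0 = 10

10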